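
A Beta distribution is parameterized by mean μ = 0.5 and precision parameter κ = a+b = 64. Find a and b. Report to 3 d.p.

a = 32.000, b = 32.000

a = μκ = 0.5×64 = 32.000 and b = (1−μ)κ = 0.5×64 = 32.000.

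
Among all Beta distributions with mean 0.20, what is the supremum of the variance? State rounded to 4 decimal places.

0.1600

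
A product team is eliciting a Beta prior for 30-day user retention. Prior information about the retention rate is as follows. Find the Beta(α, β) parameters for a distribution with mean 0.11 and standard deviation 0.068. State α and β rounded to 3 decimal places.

α = 2.219, β = 17.953

Variance = 0.068² = 0.004624. The moment-matching identity α+β = μ(1−μ)/Var − 1 gives
α+β = 0.0979/0.004624 − 1 = 20.1721, so α = μ·20.1721 = 2.219 and β = (1−μ)·20.1721 = 17.953.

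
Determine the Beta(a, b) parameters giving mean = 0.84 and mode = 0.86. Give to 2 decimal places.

a = 30.24, b = 5.76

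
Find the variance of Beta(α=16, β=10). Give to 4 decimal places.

0.0088

Var = αβ/[(α+β)²(α+β+1)] = (16×10)/(26²×27) = 160/18252 = 0.0088.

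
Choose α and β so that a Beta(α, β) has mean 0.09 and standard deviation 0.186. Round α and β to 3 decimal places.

α = 0.123, β = 1.244

σ² = 0.186² = 0.034596.
With s = α+β, Var = μ(1−μ)/(s+1), so s+1 = (0.09×0.91)/0.034596 = 2.3673 and s = 1.3673.
α = μs = 0.123, β = (1−μ)s = 1.244.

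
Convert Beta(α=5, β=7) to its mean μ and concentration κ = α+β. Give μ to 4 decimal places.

μ = 0.4167, κ = 12

κ = α+β = 5+7 = 12; μ = α/κ = 5/12 = 0.4167.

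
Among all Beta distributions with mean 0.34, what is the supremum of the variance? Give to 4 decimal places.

0.2244

Var = μ(1−μ)/(α+β+1), which approaches μ(1−μ) as α+β → 0.
So the supremum is μ(1−μ) = 0.34×0.66 = 0.2244.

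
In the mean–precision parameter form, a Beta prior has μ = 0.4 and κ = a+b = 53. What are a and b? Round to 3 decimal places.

a = 21.200, b = 31.800

a = μκ = 0.4×53 = 21.200 and b = (1−μ)κ = 0.6×53 = 31.800.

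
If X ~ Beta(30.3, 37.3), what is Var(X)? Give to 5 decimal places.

Var = αβ/[(α+β)²(α+β+1)] = (30.3×37.3)/(67.6²×68.6) = 1130.19/313485.536 = 0.00361.

0.00361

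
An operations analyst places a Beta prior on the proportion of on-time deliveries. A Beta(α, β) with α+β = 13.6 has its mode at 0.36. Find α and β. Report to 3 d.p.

α = 5.176, β = 8.424

Since the density peak of Beta(α,β) is at (α−1)/(α+β−2),
α = 1 + 0.36(13.6−2) = 5.176 and β = 13.6 − 5.176 = 8.424.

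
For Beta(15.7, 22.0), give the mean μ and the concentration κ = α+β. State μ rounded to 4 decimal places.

μ = 0.4164, κ = 37.7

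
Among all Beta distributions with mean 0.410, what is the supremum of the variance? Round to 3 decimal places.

Var = μ(1−μ)/(α+β+1), which approaches μ(1−μ) as α+β → 0.
So the supremum is μ(1−μ) = 0.410×0.590 = 0.242.

0.242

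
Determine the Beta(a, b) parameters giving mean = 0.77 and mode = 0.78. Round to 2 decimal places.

With s = a+b: μ = a/s and mode = (a−1)/(s−2). Eliminating a = μs,
μs − 1 = m(s−2) ⇒ s(μ−m) = 1−2m ⇒ s = -0.56/-0.01 = 56.0000.
So a = μs = 43.12, b = (1−μ)s = 12.88.

a = 43.12, b = 12.88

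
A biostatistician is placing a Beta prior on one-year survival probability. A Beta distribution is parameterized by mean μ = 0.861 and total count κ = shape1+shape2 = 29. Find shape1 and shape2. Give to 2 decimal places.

shape1 = 24.97, shape2 = 4.03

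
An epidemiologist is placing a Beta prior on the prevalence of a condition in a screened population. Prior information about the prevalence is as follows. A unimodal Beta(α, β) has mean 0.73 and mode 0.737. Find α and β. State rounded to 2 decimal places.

α = 49.43, β = 18.28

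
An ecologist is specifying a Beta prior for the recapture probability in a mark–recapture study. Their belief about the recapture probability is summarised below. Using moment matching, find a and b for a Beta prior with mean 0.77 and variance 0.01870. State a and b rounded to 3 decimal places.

a = 6.522, b = 1.948

By moment matching, a+b = μ(1−μ)/σ² − 1 = (0.77·0.23)/0.01870 − 1 = 9.4706 − 1 = 8.4706.
Since a/(a+b) = μ, a = 0.77·8.4706 = 6.522 and b = 0.23·8.4706 = 1.948.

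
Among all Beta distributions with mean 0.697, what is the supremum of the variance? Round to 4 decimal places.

0.2112

Var = μ(1−μ)/(α+β+1), which approaches μ(1−μ) as α+β → 0.
So the supremum is μ(1−μ) = 0.697×0.303 = 0.2112.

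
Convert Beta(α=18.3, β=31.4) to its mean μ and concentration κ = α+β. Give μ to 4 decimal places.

μ = 0.3682, κ = 49.7

κ = α+β = 18.3+31.4 = 49.7; μ = α/κ = 18.3/49.7 = 0.3682.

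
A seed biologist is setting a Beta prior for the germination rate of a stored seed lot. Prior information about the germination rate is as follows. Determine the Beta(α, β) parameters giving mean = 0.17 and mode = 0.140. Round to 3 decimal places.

With s = α+β: μ = α/s and mode = (α−1)/(s−2). Eliminating α = μs,
μs − 1 = m(s−2) ⇒ s(μ−m) = 1−2m ⇒ s = 0.720/0.030 = 24.0000.
So α = μs = 4.080, β = (1−μ)s = 19.920.

α = 4.080, β = 19.920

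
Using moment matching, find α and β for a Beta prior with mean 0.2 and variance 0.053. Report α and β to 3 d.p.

Let s = α+β. The Beta variance is μ(1−μ)/(s+1).
So s+1 = μ(1−μ)/σ² = (0.2×0.8)/0.053 = 0.16/0.053 = 3.0189, giving s = 2.0189.
Then α = μs = 0.2×2.0189 = 0.404 and β = (1−μ)s = 0.8×2.0189 = 1.615.

α = 0.404, β = 1.615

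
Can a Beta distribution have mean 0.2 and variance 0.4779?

No

A Beta with mean μ has variance μ(1−μ)/(α+β+1) < μ(1−μ).
Here μ(1−μ) = 0.2×0.8 = 0.16, and 0.4779 ≥ 0.16.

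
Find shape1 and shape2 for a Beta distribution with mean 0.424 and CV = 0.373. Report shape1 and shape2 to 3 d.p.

σ = CV·μ = 0.373×0.424 = 0.15815, so σ² = 0.025012.
s+1 = μ(1−μ)/σ² = 0.244224/0.025012 = 9.7643, so s = shape1+shape2 = 8.7643.
shape1 = μs = 3.716, shape2 = (1−μ)s = 5.048.

shape1 = 3.716, shape2 = 5.048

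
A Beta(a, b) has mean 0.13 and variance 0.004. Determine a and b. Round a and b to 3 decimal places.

a = 3.546, b = 23.729

By moment matching, a+b = μ(1−μ)/σ² − 1 = (0.13·0.87)/0.004 − 1 = 28.2750 − 1 = 27.2750.
Since a/(a+b) = μ, a = 0.13·27.2750 = 3.546 and b = 0.87·27.2750 = 23.729.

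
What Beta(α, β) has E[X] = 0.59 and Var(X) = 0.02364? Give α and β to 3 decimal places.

Let s = α+β. The Beta variance is μ(1−μ)/(s+1).
So s+1 = μ(1−μ)/σ² = (0.59×0.41)/0.02364 = 0.2419/0.02364 = 10.2327, giving s = 9.2327.
Then α = μs = 0.59×9.2327 = 5.447 and β = (1−μ)s = 0.41×9.2327 = 3.785.

α = 5.447, β = 3.785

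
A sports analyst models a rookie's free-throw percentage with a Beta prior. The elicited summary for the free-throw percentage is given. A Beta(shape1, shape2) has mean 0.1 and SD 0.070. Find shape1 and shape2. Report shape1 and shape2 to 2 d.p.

First σ² = 0.004900. Setting shape1 = μn, shape2 = (1−μ)n with n = shape1+shape2,
μ(1−μ)/(n+1) = 0.004900 ⇒ n+1 = 0.09/0.004900 = 18.3673 ⇒ n = 17.3673.
Hence shape1 = 0.1×17.3673 = 1.74, shape2 = 0.9×17.3673 = 15.63.

shape1 = 1.74, shape2 = 15.63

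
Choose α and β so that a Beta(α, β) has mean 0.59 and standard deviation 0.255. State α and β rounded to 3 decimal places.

α = 1.605, β = 1.115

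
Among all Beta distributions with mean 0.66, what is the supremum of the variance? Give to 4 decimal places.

0.2244

For fixed mean μ the Beta variance is μ(1−μ)/(α+β+1), increasing as α+β decreases.
Its least upper bound (not attained) is μ(1−μ) = 0.66·0.34 = 0.2244.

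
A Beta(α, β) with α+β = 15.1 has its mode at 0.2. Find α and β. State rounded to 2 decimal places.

For α,β>1 the mode is (α−1)/(α+β−2), so α = mode·(κ−2)+1 = 0.2×13.1+1 = 3.62.
And β = (1−mode)·(κ−2)+1 = 0.8×13.1+1 = 11.48.

α = 3.62, β = 11.48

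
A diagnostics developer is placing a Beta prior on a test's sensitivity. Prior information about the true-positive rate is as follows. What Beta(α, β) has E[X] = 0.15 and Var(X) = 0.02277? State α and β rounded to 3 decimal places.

α = 0.690, β = 3.910

By moment matching, α+β = μ(1−μ)/σ² − 1 = (0.15·0.85)/0.02277 − 1 = 5.5995 − 1 = 4.5995.
Since α/(α+β) = μ, α = 0.15·4.5995 = 0.690 and β = 0.85·4.5995 = 3.910.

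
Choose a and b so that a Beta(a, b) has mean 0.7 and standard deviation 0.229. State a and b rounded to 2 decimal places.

a = 2.10, b = 0.90

σ² = 0.229² = 0.052441.
With s = a+b, Var = μ(1−μ)/(s+1), so s+1 = (0.7×0.3)/0.052441 = 4.0045 and s = 3.0045.
a = μs = 2.10, b = (1−μ)s = 0.90.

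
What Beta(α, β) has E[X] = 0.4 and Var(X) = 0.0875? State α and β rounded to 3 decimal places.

By moment matching, α+β = μ(1−μ)/σ² − 1 = (0.4·0.6)/0.0875 − 1 = 2.7429 − 1 = 1.7429.
Since α/(α+β) = μ, α = 0.4·1.7429 = 0.697 and β = 0.6·1.7429 = 1.046.

α = 0.697, β = 1.046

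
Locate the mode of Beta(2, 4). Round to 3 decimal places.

With α,β > 1, mode = (α−1)/(α+β−2) = 1/4 = 0.250.

0.250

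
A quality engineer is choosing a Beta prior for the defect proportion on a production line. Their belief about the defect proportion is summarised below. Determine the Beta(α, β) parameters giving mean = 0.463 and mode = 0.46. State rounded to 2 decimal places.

α = 12.35, β = 14.32

Let s = α+β. Mean gives α = μs = 0.463s; mode gives (α−1)/(s−2) = 0.46.
Substituting: 0.463s − 1 = 0.46(s−2) = 0.46s − 0.92, so 0.003s = 0.08 and s = 26.6667.
Then α = 0.463×26.6667 = 12.35 and β = s−α = 14.32.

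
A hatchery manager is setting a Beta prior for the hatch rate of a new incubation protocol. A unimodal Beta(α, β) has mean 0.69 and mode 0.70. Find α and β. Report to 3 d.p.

α = 27.600, β = 12.400

Let s = α+β. Mean gives α = μs = 0.69s; mode gives (α−1)/(s−2) = 0.70.
Substituting: 0.69s − 1 = 0.70(s−2) = 0.70s − 1.40, so -0.01s = -0.40 and s = 40.0000.
Then α = 0.69×40.0000 = 27.600 and β = s−α = 12.400.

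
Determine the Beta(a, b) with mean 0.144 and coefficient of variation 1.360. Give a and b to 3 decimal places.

a = 0.319, b = 1.895

σ = CV·μ = 1.360×0.144 = 0.19584, so σ² = 0.038353.
s+1 = μ(1−μ)/σ² = 0.123264/0.038353 = 3.2139, so s = a+b = 2.2139.
a = μs = 0.319, b = (1−μ)s = 1.895.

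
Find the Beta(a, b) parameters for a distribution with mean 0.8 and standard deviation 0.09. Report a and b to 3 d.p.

First σ² = 0.0081. Setting a = μn, b = (1−μ)n with n = a+b,
μ(1−μ)/(n+1) = 0.0081 ⇒ n+1 = 0.16/0.0081 = 19.7531 ⇒ n = 18.7531.
Hence a = 0.8×18.7531 = 15.002, b = 0.2×18.7531 = 3.751.

a = 15.002, b = 3.751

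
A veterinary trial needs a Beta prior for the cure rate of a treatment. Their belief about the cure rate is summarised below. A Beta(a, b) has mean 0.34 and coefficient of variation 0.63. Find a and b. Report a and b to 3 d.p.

σ = CV·μ = 0.63×0.34 = 0.21420, so σ² = 0.045882.
s+1 = μ(1−μ)/σ² = 0.2244/0.045882 = 4.8908, so s = a+b = 3.8908.
a = μs = 1.323, b = (1−μ)s = 2.568.

a = 1.323, b = 2.568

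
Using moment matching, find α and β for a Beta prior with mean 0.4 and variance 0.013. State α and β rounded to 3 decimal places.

α = 6.985, β = 10.477

By moment matching, α+β = μ(1−μ)/σ² − 1 = (0.4·0.6)/0.013 − 1 = 18.4615 − 1 = 17.4615.
Since α/(α+β) = μ, α = 0.4·17.4615 = 6.985 and β = 0.6·17.4615 = 10.477.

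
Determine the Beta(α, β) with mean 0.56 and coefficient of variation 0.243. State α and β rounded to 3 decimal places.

σ = CV·μ = 0.243×0.56 = 0.13608, so σ² = 0.018518.
s+1 = μ(1−μ)/σ² = 0.2464/0.018518 = 13.3061, so s = α+β = 12.3061.
α = μs = 6.891, β = (1−μ)s = 5.415.

α = 6.891, β = 5.415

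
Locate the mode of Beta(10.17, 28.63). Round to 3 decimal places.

With α,β > 1, mode = (α−1)/(α+β−2) = 9.17/36.80 = 0.249.

0.249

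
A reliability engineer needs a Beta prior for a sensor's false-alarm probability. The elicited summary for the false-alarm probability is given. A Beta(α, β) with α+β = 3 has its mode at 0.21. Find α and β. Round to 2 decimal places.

Mode = (α−1)/(κ−2) with κ = α+β, so α−1 = 0.21·1 = 0.21.
α = 1.21; β = κ − α = 1.79.

α = 1.21, β = 1.79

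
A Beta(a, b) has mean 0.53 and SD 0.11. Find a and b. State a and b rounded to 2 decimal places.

Variance = 0.11² = 0.0121. The moment-matching identity a+b = μ(1−μ)/Var − 1 gives
a+b = 0.2491/0.0121 − 1 = 19.5868, so a = μ·19.5868 = 10.38 and b = (1−μ)·19.5868 = 9.21.

a = 10.38, b = 9.21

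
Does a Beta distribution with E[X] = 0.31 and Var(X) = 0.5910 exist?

No

The Beta variance bound is σ² < μ(1−μ).
Here μ(1−μ) = 0.31×0.69 = 0.2139, and 0.5910 ≥ 0.2139.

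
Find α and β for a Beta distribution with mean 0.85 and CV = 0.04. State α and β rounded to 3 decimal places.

α = 92.900, β = 16.394

Var = (CV·μ)² = (0.04×0.85)² = 0.001156.
α+β = μ(1−μ)/Var − 1 = 0.1275/0.001156 − 1 = 109.2941.
Thus α = 0.85·109.2941 = 92.900 and β = 0.15·109.2941 = 16.394.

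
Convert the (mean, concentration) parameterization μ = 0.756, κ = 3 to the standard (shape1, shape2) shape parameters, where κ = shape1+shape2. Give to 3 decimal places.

shape1 = μκ = 0.756×3 = 2.268 and shape2 = (1−μ)κ = 0.244×3 = 0.732.

shape1 = 2.268, shape2 = 0.732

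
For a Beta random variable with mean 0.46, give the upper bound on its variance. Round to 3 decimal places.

0.248

Var = μ(1−μ)/(α+β+1), which approaches μ(1−μ) as α+β → 0.
So the supremum is μ(1−μ) = 0.46×0.54 = 0.248.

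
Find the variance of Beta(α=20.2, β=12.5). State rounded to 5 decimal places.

0.00701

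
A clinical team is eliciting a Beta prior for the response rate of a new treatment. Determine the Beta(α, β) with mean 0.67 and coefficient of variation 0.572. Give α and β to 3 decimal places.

α = 0.339, β = 0.167

Var = (CV·μ)² = (0.572×0.67)² = 0.146873.
α+β = μ(1−μ)/Var − 1 = 0.2211/0.146873 − 1 = 0.5054.
Thus α = 0.67·0.5054 = 0.339 and β = 0.33·0.5054 = 0.167.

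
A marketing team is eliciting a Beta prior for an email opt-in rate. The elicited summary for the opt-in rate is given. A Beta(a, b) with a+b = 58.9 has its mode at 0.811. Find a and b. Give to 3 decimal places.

a = 47.146, b = 11.754

Since the density peak of Beta(a,b) is at (a−1)/(a+b−2),
a = 1 + 0.811(58.9−2) = 47.146 and b = 58.9 − 47.146 = 11.754.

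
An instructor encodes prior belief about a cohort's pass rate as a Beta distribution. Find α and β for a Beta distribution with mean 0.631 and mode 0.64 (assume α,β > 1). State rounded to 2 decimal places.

α = 19.63, β = 11.48

Let s = α+β. Mean gives α = μs = 0.631s; mode gives (α−1)/(s−2) = 0.64.
Substituting: 0.631s − 1 = 0.64(s−2) = 0.64s − 1.28, so -0.009s = -0.28 and s = 31.1111.
Then α = 0.631×31.1111 = 19.63 and β = s−α = 11.48.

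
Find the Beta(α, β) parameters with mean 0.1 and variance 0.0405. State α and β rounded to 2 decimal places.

Let s = α+β. The Beta variance is μ(1−μ)/(s+1).
So s+1 = μ(1−μ)/σ² = (0.1×0.9)/0.0405 = 0.09/0.0405 = 2.2222, giving s = 1.2222.
Then α = μs = 0.1×1.2222 = 0.12 and β = (1−μ)s = 0.9×1.2222 = 1.10.

α = 0.12, β = 1.10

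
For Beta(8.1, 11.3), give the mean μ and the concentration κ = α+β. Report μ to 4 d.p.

κ = α+β = 8.1+11.3 = 19.4; μ = α/κ = 8.1/19.4 = 0.4175.

μ = 0.4175, κ = 19.4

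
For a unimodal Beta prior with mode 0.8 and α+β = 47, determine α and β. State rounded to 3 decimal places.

For α,β>1 the mode is (α−1)/(α+β−2), so α = mode·(κ−2)+1 = 0.8×45+1 = 37.000.
And β = (1−mode)·(κ−2)+1 = 0.2×45+1 = 10.000.

α = 37.000, β = 10.000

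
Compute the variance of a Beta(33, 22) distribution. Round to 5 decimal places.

Var = αβ/[(α+β)²(α+β+1)] = (33×22)/(55²×56) = 726/169400 = 0.00429.

0.00429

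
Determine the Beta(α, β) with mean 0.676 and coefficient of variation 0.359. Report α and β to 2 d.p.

σ = CV·μ = 0.359×0.676 = 0.24268, so σ² = 0.058896.
s+1 = μ(1−μ)/σ² = 0.219024/0.058896 = 3.7189, so s = α+β = 2.7189.
α = μs = 1.84, β = (1−μ)s = 0.88.

α = 1.84, β = 0.88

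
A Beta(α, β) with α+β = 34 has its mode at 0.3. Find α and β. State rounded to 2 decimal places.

α = 10.60, β = 23.40

For α,β>1 the mode is (α−1)/(α+β−2), so α = mode·(κ−2)+1 = 0.3×32+1 = 10.60.
And β = (1−mode)·(κ−2)+1 = 0.7×32+1 = 23.40.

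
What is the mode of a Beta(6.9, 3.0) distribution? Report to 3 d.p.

With α,β > 1, mode = (α−1)/(α+β−2) = 5.9/7.9 = 0.747.

0.747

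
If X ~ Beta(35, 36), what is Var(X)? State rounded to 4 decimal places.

0.0035

μ = 35/71 = 0.492958; Var = μ(1−μ)/(α+β+1) = 0.2499504/72 = 0.0035.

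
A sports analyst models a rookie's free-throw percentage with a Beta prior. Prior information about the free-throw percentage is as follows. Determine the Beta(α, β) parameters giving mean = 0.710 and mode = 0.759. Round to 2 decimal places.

Let s = α+β. Mean gives α = μs = 0.710s; mode gives (α−1)/(s−2) = 0.759.
Substituting: 0.710s − 1 = 0.759(s−2) = 0.759s − 1.518, so -0.049s = -0.518 and s = 10.5714.
Then α = 0.710×10.5714 = 7.51 and β = s−α = 3.07.

α = 7.51, β = 3.07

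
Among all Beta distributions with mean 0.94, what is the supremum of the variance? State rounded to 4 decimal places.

0.0564

Var = μ(1−μ)/(α+β+1), which approaches μ(1−μ) as α+β → 0.
So the supremum is μ(1−μ) = 0.94×0.06 = 0.0564.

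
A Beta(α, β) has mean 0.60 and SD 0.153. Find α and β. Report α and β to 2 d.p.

α = 5.55, β = 3.70

First σ² = 0.023409. Setting α = μn, β = (1−μ)n with n = α+β,
μ(1−μ)/(n+1) = 0.023409 ⇒ n+1 = 0.2400/0.023409 = 10.2525 ⇒ n = 9.2525.
Hence α = 0.60×9.2525 = 5.55, β = 0.40×9.2525 = 3.70.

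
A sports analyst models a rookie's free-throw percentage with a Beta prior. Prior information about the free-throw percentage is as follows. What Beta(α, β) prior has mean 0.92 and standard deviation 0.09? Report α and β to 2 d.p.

First σ² = 0.0081. Setting α = μn, β = (1−μ)n with n = α+β,
μ(1−μ)/(n+1) = 0.0081 ⇒ n+1 = 0.0736/0.0081 = 9.0864 ⇒ n = 8.0864.
Hence α = 0.92×8.0864 = 7.44, β = 0.08×8.0864 = 0.65.

α = 7.44, β = 0.65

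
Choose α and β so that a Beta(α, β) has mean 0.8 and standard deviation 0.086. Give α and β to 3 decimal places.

α = 16.507, β = 4.127

σ² = 0.086² = 0.007396.
With s = α+β, Var = μ(1−μ)/(s+1), so s+1 = (0.8×0.2)/0.007396 = 21.6333 and s = 20.6333.
α = μs = 16.507, β = (1−μ)s = 4.127.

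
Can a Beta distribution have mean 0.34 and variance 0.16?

Yes

A Beta with mean μ has variance μ(1−μ)/(α+β+1) < μ(1−μ).
Here μ(1−μ) = 0.34×0.66 = 0.2244, and 0.16 < 0.2244.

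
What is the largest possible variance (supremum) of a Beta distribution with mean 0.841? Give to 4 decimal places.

0.1337

For fixed mean μ the Beta variance is μ(1−μ)/(α+β+1), increasing as α+β decreases.
Its least upper bound (not attained) is μ(1−μ) = 0.841·0.159 = 0.1337.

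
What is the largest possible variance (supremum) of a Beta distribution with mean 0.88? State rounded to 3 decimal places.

For fixed mean μ the Beta variance is μ(1−μ)/(α+β+1), increasing as α+β decreases.
Its least upper bound (not attained) is μ(1−μ) = 0.88·0.12 = 0.106.

0.106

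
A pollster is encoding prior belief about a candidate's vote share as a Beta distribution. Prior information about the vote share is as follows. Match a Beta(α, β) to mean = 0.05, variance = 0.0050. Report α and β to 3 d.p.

α = 0.425, β = 8.075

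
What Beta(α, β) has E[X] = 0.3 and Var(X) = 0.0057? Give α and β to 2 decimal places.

α = 10.75, β = 25.09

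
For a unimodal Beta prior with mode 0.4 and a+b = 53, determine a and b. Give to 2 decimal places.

For a,b>1 the mode is (a−1)/(a+b−2), so a = mode·(κ−2)+1 = 0.4×51+1 = 21.40.
And b = (1−mode)·(κ−2)+1 = 0.6×51+1 = 31.60.

a = 21.40, b = 31.60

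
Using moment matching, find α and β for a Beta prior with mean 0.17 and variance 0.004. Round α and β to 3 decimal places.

α = 5.827, β = 28.448

Write ν = α+β; then α = μν and Var = μ(1−μ)/(ν+1).
ν = μ(1−μ)/Var − 1 = 0.1411/0.004 − 1 = 34.2750.
α = 0.17·34.2750 = 5.827, β = 0.83·34.2750 = 28.448.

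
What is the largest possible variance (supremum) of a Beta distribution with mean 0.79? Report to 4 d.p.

0.1659

Var = μ(1−μ)/(α+β+1), which approaches μ(1−μ) as α+β → 0.
So the supremum is μ(1−μ) = 0.79×0.21 = 0.1659.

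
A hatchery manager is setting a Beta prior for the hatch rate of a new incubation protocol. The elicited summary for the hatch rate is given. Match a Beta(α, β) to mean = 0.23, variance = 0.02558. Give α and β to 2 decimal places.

Write ν = α+β; then α = μν and Var = μ(1−μ)/(ν+1).
ν = μ(1−μ)/Var − 1 = 0.1771/0.02558 − 1 = 5.9234.
α = 0.23·5.9234 = 1.36, β = 0.77·5.9234 = 4.56.

α = 1.36, β = 4.56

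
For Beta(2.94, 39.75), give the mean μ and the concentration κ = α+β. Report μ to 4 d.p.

μ = 0.0689, κ = 42.69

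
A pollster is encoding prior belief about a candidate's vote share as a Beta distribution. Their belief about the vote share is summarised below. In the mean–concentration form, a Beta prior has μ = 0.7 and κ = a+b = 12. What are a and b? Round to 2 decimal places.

a = 8.40, b = 3.60

a = μκ = 0.7×12 = 8.40 and b = (1−μ)κ = 0.3×12 = 3.60.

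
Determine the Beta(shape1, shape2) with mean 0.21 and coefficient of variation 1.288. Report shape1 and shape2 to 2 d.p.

σ = CV·μ = 1.288×0.21 = 0.27048, so σ² = 0.073159.
s+1 = μ(1−μ)/σ² = 0.1659/0.073159 = 2.2677, so s = shape1+shape2 = 1.2677.
shape1 = μs = 0.27, shape2 = (1−μ)s = 1.00.

shape1 = 0.27, shape2 = 1.00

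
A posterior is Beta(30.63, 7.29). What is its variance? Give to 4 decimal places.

0.0040

Var = αβ/[(α+β)²(α+β+1)] = (30.63×7.29)/(37.92²×38.92) = 223.2927/55964.095488 = 0.0040.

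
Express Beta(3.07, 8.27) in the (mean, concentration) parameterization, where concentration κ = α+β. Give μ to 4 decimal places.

κ = α+β = 3.07+8.27 = 11.34; μ = α/κ = 3.07/11.34 = 0.2707.

μ = 0.2707, κ = 11.34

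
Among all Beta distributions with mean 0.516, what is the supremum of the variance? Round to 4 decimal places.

0.2497

Var = μ(1−μ)/(α+β+1), which approaches μ(1−μ) as α+β → 0.
So the supremum is μ(1−μ) = 0.516×0.484 = 0.2497.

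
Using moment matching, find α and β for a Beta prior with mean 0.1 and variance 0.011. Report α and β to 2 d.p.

Write ν = α+β; then α = μν and Var = μ(1−μ)/(ν+1).
ν = μ(1−μ)/Var − 1 = 0.09/0.011 − 1 = 7.1818.
α = 0.1·7.1818 = 0.72, β = 0.9·7.1818 = 6.46.

α = 0.72, β = 6.46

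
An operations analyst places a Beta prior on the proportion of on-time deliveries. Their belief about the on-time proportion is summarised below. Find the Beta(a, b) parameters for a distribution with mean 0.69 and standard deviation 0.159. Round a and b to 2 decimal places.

Variance = 0.159² = 0.025281. The moment-matching identity a+b = μ(1−μ)/Var − 1 gives
a+b = 0.2139/0.025281 − 1 = 7.4609, so a = μ·7.4609 = 5.15 and b = (1−μ)·7.4609 = 2.31.

a = 5.15, b = 2.31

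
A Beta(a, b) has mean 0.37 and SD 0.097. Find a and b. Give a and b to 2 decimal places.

a = 8.80, b = 14.98

σ² = 0.097² = 0.009409.
With s = a+b, Var = μ(1−μ)/(s+1), so s+1 = (0.37×0.63)/0.009409 = 24.7742 and s = 23.7742.
a = μs = 8.80, b = (1−μ)s = 14.98.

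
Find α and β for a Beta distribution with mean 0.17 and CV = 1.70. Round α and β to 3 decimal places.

α = 0.117, β = 0.572

σ = CV·μ = 1.70×0.17 = 0.28900, so σ² = 0.083521.
s+1 = μ(1−μ)/σ² = 0.1411/0.083521 = 1.6894, so s = α+β = 0.6894.
α = μs = 0.117, β = (1−μ)s = 0.572.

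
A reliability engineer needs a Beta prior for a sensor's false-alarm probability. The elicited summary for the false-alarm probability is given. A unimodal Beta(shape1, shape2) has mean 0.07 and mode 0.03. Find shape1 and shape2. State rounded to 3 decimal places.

shape1 = 1.645, shape2 = 21.855

Let s = shape1+shape2. Mean gives shape1 = μs = 0.07s; mode gives (shape1−1)/(s−2) = 0.03.
Substituting: 0.07s − 1 = 0.03(s−2) = 0.03s − 0.06, so 0.04s = 0.94 and s = 23.5000.
Then shape1 = 0.07×23.5000 = 1.645 and shape2 = s−shape1 = 21.855.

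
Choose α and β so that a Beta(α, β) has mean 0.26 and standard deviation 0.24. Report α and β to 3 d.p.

α = 0.608, β = 1.732

Variance = 0.24² = 0.0576. The moment-matching identity α+β = μ(1−μ)/Var − 1 gives
α+β = 0.1924/0.0576 − 1 = 2.3403, so α = μ·2.3403 = 0.608 and β = (1−μ)·2.3403 = 1.732.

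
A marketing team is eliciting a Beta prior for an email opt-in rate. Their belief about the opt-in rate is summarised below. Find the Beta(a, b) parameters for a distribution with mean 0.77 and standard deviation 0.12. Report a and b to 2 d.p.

σ² = 0.12² = 0.0144.
With s = a+b, Var = μ(1−μ)/(s+1), so s+1 = (0.77×0.23)/0.0144 = 12.2986 and s = 11.2986.
a = μs = 8.70, b = (1−μ)s = 2.60.

a = 8.70, b = 2.60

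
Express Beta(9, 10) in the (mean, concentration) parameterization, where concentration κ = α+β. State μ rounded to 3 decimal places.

κ = α+β = 9+10 = 19; μ = α/κ = 9/19 = 0.474.

μ = 0.474, κ = 19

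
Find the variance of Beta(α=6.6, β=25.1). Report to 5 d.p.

0.00504

Var = αβ/[(α+β)²(α+β+1)] = (6.6×25.1)/(31.7²×32.7) = 165.66/32859.903 = 0.00504.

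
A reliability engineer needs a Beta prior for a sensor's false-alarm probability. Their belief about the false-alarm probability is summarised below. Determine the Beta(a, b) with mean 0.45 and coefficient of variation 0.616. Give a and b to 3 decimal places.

a = 0.999, b = 1.222

Var = (CV·μ)² = (0.616×0.45)² = 0.076840.
a+b = μ(1−μ)/Var − 1 = 0.2475/0.076840 − 1 = 2.2210.
Thus a = 0.45·2.2210 = 0.999 and b = 0.55·2.2210 = 1.222.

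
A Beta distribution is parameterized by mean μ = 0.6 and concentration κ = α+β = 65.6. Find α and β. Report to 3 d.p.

α = 39.360, β = 26.240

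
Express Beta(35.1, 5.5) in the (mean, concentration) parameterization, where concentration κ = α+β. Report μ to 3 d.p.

κ = α+β = 35.1+5.5 = 40.6; μ = α/κ = 35.1/40.6 = 0.865.

μ = 0.865, κ = 40.6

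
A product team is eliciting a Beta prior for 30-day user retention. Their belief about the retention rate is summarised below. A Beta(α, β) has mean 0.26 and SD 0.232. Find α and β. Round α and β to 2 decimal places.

α = 0.67, β = 1.91

Variance = 0.232² = 0.053824. The moment-matching identity α+β = μ(1−μ)/Var − 1 gives
α+β = 0.1924/0.053824 − 1 = 2.5746, so α = μ·2.5746 = 0.67 and β = (1−μ)·2.5746 = 1.91.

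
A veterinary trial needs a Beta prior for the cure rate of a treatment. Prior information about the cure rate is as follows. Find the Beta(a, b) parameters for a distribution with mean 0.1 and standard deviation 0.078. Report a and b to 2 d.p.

a = 1.38, b = 12.41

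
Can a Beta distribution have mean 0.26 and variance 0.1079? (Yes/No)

For any Beta, Var(X) < E[X]·(1−E[X]).
Here μ(1−μ) = 0.26×0.74 = 0.1924, and 0.1079 < 0.1924.

Yes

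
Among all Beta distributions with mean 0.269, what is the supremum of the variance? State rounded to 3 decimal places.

0.197

For fixed mean μ the Beta variance is μ(1−μ)/(α+β+1), increasing as α+β decreases.
Its least upper bound (not attained) is μ(1−μ) = 0.269·0.731 = 0.197.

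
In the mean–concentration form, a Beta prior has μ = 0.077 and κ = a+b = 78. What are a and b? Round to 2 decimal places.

a = 6.01, b = 71.99

Split κ in proportion μ : (1−μ): a = 0.077·78 = 6.01, b = 78 − 6.01 = 71.99.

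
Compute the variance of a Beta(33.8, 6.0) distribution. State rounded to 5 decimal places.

0.00314

α+β = 39.8 and αβ = 202.80, so Var = αβ/[(α+β)²(α+β+1)] = 202.80/64628.832 = 0.00314.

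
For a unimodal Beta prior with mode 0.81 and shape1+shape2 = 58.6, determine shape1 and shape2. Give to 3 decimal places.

Mode = (shape1−1)/(κ−2) with κ = shape1+shape2, so shape1−1 = 0.81·56.6 = 45.846.
shape1 = 46.846; shape2 = κ − shape1 = 11.754.

shape1 = 46.846, shape2 = 11.754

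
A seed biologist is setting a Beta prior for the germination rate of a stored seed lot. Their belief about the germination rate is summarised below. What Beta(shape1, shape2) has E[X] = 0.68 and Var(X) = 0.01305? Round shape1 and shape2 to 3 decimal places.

shape1 = 10.659, shape2 = 5.016

Let s = shape1+shape2. The Beta variance is μ(1−μ)/(s+1).
So s+1 = μ(1−μ)/σ² = (0.68×0.32)/0.01305 = 0.2176/0.01305 = 16.6743, giving s = 15.6743.
Then shape1 = μs = 0.68×15.6743 = 10.659 and shape2 = (1−μ)s = 0.32×15.6743 = 5.016.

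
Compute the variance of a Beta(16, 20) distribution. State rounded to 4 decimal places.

μ = 16/36 = 0.444444; Var = μ(1−μ)/(α+β+1) = 0.2469136/37 = 0.0067.

0.0067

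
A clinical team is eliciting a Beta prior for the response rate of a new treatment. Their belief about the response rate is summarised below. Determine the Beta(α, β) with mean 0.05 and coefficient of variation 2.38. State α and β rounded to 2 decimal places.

Var = (CV·μ)² = (2.38×0.05)² = 0.014161.
α+β = μ(1−μ)/Var − 1 = 0.0475/0.014161 − 1 = 2.3543.
Thus α = 0.05·2.3543 = 0.12 and β = 0.95·2.3543 = 2.24.

α = 0.12, β = 2.24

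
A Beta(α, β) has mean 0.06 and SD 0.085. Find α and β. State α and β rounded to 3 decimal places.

First σ² = 0.007225. Setting α = μn, β = (1−μ)n with n = α+β,
μ(1−μ)/(n+1) = 0.007225 ⇒ n+1 = 0.0564/0.007225 = 7.8062 ⇒ n = 6.8062.
Hence α = 0.06×6.8062 = 0.408, β = 0.94×6.8062 = 6.398.

α = 0.408, β = 6.398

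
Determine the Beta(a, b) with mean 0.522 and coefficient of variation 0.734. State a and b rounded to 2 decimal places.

a = 0.37, b = 0.33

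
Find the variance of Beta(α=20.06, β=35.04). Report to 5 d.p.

0.00413

α+β = 55.10 and αβ = 702.9024, so Var = αβ/[(α+β)²(α+β+1)] = 702.9024/170320.161000 = 0.00413.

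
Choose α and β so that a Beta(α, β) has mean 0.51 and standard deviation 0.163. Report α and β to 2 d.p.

α = 4.29, β = 4.12

σ² = 0.163² = 0.026569.
With s = α+β, Var = μ(1−μ)/(s+1), so s+1 = (0.51×0.49)/0.026569 = 9.4057 and s = 8.4057.
α = μs = 4.29, β = (1−μ)s = 4.12.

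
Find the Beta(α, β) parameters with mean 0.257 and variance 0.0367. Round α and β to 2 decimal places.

α = 1.08, β = 3.12

Let s = α+β. The Beta variance is μ(1−μ)/(s+1).
So s+1 = μ(1−μ)/σ² = (0.257×0.743)/0.0367 = 0.190951/0.0367 = 5.2030, giving s = 4.2030.
Then α = μs = 0.257×4.2030 = 1.08 and β = (1−μ)s = 0.743×4.2030 = 3.12.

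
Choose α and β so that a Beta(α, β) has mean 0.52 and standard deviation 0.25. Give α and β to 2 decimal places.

First σ² = 0.0625. Setting α = μn, β = (1−μ)n with n = α+β,
μ(1−μ)/(n+1) = 0.0625 ⇒ n+1 = 0.2496/0.0625 = 3.9936 ⇒ n = 2.9936.
Hence α = 0.52×2.9936 = 1.56, β = 0.48×2.9936 = 1.44.

α = 1.56, β = 1.44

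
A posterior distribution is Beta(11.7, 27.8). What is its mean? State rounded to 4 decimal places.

E[X] = α/(α+β) = 11.7/39.5 = 0.2962.

0.2962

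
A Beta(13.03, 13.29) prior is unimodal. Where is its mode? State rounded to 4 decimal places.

0.4947

The density x^(α−1)(1−x)^(β−1) is maximised at (α−1)/(α+β−2) = 12.03/24.32 = 0.4947.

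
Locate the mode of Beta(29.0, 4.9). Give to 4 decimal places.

The density x^(α−1)(1−x)^(β−1) is maximised at (α−1)/(α+β−2) = 28.0/31.9 = 0.8777.

0.8777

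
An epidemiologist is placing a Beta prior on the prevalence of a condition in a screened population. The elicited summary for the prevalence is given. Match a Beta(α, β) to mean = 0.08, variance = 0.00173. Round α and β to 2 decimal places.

α = 3.32, β = 38.22

Write ν = α+β; then α = μν and Var = μ(1−μ)/(ν+1).
ν = μ(1−μ)/Var − 1 = 0.0736/0.00173 − 1 = 41.5434.
α = 0.08·41.5434 = 3.32, β = 0.92·41.5434 = 38.22.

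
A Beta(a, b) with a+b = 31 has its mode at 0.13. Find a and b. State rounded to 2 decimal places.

a = 4.77, b = 26.23

Since the density peak of Beta(a,b) is at (a−1)/(a+b−2),
a = 1 + 0.13(31−2) = 4.77 and b = 31 − 4.77 = 26.23.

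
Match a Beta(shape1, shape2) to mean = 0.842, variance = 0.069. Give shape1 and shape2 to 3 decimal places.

shape1 = 0.781, shape2 = 0.147

By moment matching, shape1+shape2 = μ(1−μ)/σ² − 1 = (0.842·0.158)/0.069 − 1 = 1.9281 − 1 = 0.9281.
Since shape1/(shape1+shape2) = μ, shape1 = 0.842·0.9281 = 0.781 and shape2 = 0.158·0.9281 = 0.147.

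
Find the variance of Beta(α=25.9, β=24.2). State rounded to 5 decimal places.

α+β = 50.1 and αβ = 626.78, so Var = αβ/[(α+β)²(α+β+1)] = 626.78/128261.511 = 0.00489.

0.00489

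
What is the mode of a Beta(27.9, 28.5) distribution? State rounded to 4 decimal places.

0.4945

The density x^(α−1)(1−x)^(β−1) is maximised at (α−1)/(α+β−2) = 26.9/54.4 = 0.4945.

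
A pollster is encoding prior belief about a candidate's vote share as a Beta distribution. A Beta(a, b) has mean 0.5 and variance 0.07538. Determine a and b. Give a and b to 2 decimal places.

By moment matching, a+b = μ(1−μ)/σ² − 1 = (0.5·0.5)/0.07538 − 1 = 3.3165 − 1 = 2.3165.
Since a/(a+b) = μ, a = 0.5·2.3165 = 1.16 and b = 0.5·2.3165 = 1.16.

a = 1.16, b = 1.16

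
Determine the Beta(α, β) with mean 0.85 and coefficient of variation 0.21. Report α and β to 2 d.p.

α = 2.55, β = 0.45

σ = CV·μ = 0.21×0.85 = 0.17850, so σ² = 0.031862.
s+1 = μ(1−μ)/σ² = 0.1275/0.031862 = 4.0016, so s = α+β = 3.0016.
α = μs = 2.55, β = (1−μ)s = 0.45.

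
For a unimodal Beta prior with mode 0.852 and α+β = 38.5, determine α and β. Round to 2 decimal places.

Mode = (α−1)/(κ−2) with κ = α+β, so α−1 = 0.852·36.5 = 31.10.
α = 32.10; β = κ − α = 6.40.

α = 32.10, β = 6.40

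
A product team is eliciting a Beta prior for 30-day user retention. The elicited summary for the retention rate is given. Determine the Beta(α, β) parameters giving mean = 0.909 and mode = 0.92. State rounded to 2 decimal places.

α = 69.41, β = 6.95

Let s = α+β. Mean gives α = μs = 0.909s; mode gives (α−1)/(s−2) = 0.92.
Substituting: 0.909s − 1 = 0.92(s−2) = 0.92s − 1.84, so -0.011s = -0.84 and s = 76.3636.
Then α = 0.909×76.3636 = 69.41 and β = s−α = 6.95.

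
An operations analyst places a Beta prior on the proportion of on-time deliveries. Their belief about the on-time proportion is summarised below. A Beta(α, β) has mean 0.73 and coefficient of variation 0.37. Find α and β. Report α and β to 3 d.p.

Var = (CV·μ)² = (0.37×0.73)² = 0.072954.
α+β = μ(1−μ)/Var − 1 = 0.1971/0.072954 − 1 = 1.7017.
Thus α = 0.73·1.7017 = 1.242 and β = 0.27·1.7017 = 0.459.

α = 1.242, β = 0.459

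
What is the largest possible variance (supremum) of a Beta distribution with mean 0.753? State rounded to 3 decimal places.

0.186

Var = μ(1−μ)/(α+β+1), which approaches μ(1−μ) as α+β → 0.
So the supremum is μ(1−μ) = 0.753×0.247 = 0.186.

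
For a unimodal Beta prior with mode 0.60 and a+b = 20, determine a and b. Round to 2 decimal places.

a = 11.80, b = 8.20

Mode = (a−1)/(κ−2) with κ = a+b, so a−1 = 0.60·18 = 10.80.
a = 11.80; b = κ − a = 8.20.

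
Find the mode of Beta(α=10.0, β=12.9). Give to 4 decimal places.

0.4306

With α,β > 1, mode = (α−1)/(α+β−2) = 9.0/20.9 = 0.4306.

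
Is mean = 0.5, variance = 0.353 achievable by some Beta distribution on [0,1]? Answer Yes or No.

The Beta variance bound is σ² < μ(1−μ).
Here μ(1−μ) = 0.5×0.5 = 0.25, and 0.353 ≥ 0.25.

No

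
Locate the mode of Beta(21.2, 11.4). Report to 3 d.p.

0.660

The density x^(α−1)(1−x)^(β−1) is maximised at (α−1)/(α+β−2) = 20.2/30.6 = 0.660.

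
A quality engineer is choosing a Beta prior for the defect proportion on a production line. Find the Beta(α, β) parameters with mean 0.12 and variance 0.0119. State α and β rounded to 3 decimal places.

α = 0.945, β = 6.929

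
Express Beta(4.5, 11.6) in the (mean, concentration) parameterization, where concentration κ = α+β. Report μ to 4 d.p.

μ = 0.2795, κ = 16.1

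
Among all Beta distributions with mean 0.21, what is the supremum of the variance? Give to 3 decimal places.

Var = μ(1−μ)/(α+β+1), which approaches μ(1−μ) as α+β → 0.
So the supremum is μ(1−μ) = 0.21×0.79 = 0.166.

0.166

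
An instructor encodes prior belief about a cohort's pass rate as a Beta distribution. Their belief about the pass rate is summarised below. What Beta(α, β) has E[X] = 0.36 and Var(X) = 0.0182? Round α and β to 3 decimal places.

Write ν = α+β; then α = μν and Var = μ(1−μ)/(ν+1).
ν = μ(1−μ)/Var − 1 = 0.2304/0.0182 − 1 = 11.6593.
α = 0.36·11.6593 = 4.197, β = 0.64·11.6593 = 7.462.

α = 4.197, β = 7.462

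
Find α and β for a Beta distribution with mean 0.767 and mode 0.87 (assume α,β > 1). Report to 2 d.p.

Let s = α+β. Mean gives α = μs = 0.767s; mode gives (α−1)/(s−2) = 0.87.
Substituting: 0.767s − 1 = 0.87(s−2) = 0.87s − 1.74, so -0.103s = -0.74 and s = 7.1845.
Then α = 0.767×7.1845 = 5.51 and β = s−α = 1.67.

α = 5.51, β = 1.67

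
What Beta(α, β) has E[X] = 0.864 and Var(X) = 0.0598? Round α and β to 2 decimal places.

α = 0.83, β = 0.13

Let s = α+β. The Beta variance is μ(1−μ)/(s+1).
So s+1 = μ(1−μ)/σ² = (0.864×0.136)/0.0598 = 0.117504/0.0598 = 1.9649, giving s = 0.9649.
Then α = μs = 0.864×0.9649 = 0.83 and β = (1−μ)s = 0.136×0.9649 = 0.13.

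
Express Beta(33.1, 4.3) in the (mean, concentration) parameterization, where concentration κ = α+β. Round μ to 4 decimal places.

κ = α+β = 33.1+4.3 = 37.4; μ = α/κ = 33.1/37.4 = 0.8850.

μ = 0.8850, κ = 37.4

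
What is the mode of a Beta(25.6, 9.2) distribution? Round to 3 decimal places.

0.750

The density x^(α−1)(1−x)^(β−1) is maximised at (α−1)/(α+β−2) = 24.6/32.8 = 0.750.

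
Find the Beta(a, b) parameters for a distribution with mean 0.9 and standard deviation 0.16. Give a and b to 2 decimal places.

a = 2.26, b = 0.25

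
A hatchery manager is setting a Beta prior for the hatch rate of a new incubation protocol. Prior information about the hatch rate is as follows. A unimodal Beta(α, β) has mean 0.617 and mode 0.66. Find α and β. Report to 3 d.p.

α = 4.592, β = 2.850

Let s = α+β. Mean gives α = μs = 0.617s; mode gives (α−1)/(s−2) = 0.66.
Substituting: 0.617s − 1 = 0.66(s−2) = 0.66s − 1.32, so -0.043s = -0.32 and s = 7.4419.
Then α = 0.617×7.4419 = 4.592 and β = s−α = 2.850.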